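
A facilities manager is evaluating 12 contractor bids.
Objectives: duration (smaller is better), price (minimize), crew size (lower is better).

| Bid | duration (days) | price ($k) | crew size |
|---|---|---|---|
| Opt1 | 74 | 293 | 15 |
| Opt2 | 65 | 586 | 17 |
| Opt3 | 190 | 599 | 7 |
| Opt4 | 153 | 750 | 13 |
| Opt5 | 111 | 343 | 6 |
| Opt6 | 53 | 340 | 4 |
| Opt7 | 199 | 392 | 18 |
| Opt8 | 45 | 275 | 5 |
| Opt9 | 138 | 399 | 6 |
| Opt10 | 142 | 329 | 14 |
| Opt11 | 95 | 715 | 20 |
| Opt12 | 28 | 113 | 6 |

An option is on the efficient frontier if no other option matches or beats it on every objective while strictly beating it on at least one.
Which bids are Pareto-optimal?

Opt1: dominated by Opt8 (duration 45≤74, price 275≤293, crew size 5≤15).
Opt2: dominated by Opt6 (duration 53≤65, price 340≤586, crew size 4≤17).
Opt3: dominated by Opt5 (duration 111≤190, price 343≤599, crew size 6≤7).
Opt4: dominated by Opt5 (duration 111≤153, price 343≤750, crew size 6≤13).
Opt5: dominated by Opt6 (duration 53≤111, price 340≤343, crew size 4≤6).
Opt6: not dominated (best crew size).
Opt7: dominated by Opt1 (duration 74≤199, price 293≤392, crew size 15≤18).
Opt8: not dominated.
Opt9: dominated by Opt5 (duration 111≤138, price 343≤399, crew size 6≤6).
Opt10: dominated by Opt8 (duration 45≤142, price 275≤329, crew size 5≤14).
Opt11: dominated by Opt1 (duration 74≤95, price 293≤715, crew size 15≤20).
Opt12: not dominated (best duration).

Opt6, Opt8, Opt12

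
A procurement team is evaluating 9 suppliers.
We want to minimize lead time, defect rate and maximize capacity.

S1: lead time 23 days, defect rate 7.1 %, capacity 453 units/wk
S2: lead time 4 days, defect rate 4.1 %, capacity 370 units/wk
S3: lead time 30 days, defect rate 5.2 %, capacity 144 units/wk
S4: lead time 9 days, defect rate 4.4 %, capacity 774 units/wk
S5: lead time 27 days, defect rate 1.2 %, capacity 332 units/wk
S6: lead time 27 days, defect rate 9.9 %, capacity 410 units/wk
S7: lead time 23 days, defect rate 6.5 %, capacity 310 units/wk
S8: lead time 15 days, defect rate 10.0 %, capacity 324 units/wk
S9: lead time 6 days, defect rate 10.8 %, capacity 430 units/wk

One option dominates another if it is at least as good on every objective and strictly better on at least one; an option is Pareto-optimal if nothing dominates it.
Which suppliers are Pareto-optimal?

S1: dominated by S4 (lead time 9≤23, defect rate 4.4≤7.1, capacity 774≥453).
S2: not dominated (best lead time).
S3: dominated by S2 (lead time 4≤30, defect rate 4.1≤5.2, capacity 370≥144).
S4: not dominated (best capacity).
S5: not dominated (best defect rate).
S6: dominated by S1 (lead time 23≤27, defect rate 7.1≤9.9, capacity 453≥410).
S7: dominated by S2 (lead time 4≤23, defect rate 4.1≤6.5, capacity 370≥310).
S8: dominated by S2 (lead time 4≤15, defect rate 4.1≤10.0, capacity 370≥324).
S9: not dominated.

S2, S4, S5, S9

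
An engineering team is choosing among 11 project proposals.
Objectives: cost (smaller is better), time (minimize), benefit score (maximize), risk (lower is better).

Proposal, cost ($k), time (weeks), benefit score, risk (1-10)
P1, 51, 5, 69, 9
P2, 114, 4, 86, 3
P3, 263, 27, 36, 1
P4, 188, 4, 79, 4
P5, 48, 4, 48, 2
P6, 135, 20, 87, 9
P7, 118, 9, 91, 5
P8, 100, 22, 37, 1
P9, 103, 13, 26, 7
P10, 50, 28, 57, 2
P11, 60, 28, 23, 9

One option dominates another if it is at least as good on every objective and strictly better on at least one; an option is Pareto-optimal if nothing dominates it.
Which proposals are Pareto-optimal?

P1, P2, P5, P7, P8, P10

P1: not dominated.
P2: not dominated.
P3: dominated by P8 (cost 100≤263, time 22≤27, benefit score 37≥36, risk 1≤1).
P4: dominated by P2 (cost 114≤188, time 4≤4, benefit score 86≥79, risk 3≤4).
P5: not dominated (best cost).
P6: dominated by P7 (cost 118≤135, time 9≤20, benefit score 91≥87, risk 5≤9).
P7: not dominated (best benefit score).
P8: not dominated.
P9: dominated by P5 (cost 48≤103, time 4≤13, benefit score 48≥26, risk 2≤7).
P10: not dominated.
P11: dominated by P1 (cost 51≤60, time 5≤28, benefit score 69≥23, risk 9≤9).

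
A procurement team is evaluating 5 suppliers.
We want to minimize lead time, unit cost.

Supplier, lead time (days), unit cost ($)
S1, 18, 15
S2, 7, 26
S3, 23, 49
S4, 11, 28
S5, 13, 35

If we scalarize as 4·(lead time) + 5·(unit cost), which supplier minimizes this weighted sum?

S1

S1: 4·18 + 5·15 = 147
S2: 4·7 + 5·26 = 158
S3: 4·23 + 5·49 = 337
S4: 4·11 + 5·28 = 184
S5: 4·13 + 5·35 = 227
Lowest: S1 at 147.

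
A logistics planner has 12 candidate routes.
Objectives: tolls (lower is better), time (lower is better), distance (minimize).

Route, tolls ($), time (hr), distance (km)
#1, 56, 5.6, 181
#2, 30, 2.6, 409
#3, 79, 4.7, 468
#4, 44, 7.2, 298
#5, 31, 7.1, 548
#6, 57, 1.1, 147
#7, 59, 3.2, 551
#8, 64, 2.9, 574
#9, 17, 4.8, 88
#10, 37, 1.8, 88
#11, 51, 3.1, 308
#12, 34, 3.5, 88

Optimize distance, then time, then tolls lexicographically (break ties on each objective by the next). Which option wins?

#10

First minimize distance: best is 88, kept {#9, #10, #12}.
Then minimize time: best is 1.8, kept {#10}.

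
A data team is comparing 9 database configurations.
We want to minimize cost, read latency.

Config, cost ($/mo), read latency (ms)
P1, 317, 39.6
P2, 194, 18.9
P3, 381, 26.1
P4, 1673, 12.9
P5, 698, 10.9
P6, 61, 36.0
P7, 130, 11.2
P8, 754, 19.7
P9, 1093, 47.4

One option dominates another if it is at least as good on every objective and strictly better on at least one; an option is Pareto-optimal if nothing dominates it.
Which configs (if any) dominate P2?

P7: cost 130≤194, read latency 11.2≤18.9 — dominates P2.
Others (P1, P3, P4, P5, P6, P8, P9) are each worse than P2 on at least one objective.

P7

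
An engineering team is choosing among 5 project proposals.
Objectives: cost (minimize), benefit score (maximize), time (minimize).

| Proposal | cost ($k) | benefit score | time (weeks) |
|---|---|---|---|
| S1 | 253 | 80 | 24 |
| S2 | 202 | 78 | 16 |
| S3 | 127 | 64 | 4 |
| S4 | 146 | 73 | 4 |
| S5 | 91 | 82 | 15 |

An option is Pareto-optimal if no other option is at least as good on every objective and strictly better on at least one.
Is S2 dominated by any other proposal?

Yes

S5 vs S2: cost 91≤202, benefit score 82≥78, time 15≤16 — S5 is at least as good on every objective and strictly better on at least one, so S5 dominates S2.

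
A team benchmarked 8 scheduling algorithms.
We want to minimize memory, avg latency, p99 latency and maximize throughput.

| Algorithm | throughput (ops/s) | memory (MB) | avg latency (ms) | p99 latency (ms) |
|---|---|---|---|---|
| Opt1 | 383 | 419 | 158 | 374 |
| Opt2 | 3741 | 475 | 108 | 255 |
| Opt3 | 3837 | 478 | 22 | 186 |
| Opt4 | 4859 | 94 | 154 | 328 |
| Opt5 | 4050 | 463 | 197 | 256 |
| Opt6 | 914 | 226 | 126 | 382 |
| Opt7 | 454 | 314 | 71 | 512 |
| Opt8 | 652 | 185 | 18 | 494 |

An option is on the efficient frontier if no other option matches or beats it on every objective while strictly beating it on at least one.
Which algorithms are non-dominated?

Opt1: dominated by Opt4 (throughput 4859≥383, memory 94≤419, avg latency 154≤158, p99 latency 328≤374).
Opt2: not dominated.
Opt3: not dominated (best p99 latency).
Opt4: not dominated (best throughput).
Opt5: not dominated.
Opt6: not dominated.
Opt7: dominated by Opt8 (throughput 652≥454, memory 185≤314, avg latency 18≤71, p99 latency 494≤512).
Opt8: not dominated (best avg latency).

Opt2, Opt3, Opt4, Opt5, Opt6, Opt8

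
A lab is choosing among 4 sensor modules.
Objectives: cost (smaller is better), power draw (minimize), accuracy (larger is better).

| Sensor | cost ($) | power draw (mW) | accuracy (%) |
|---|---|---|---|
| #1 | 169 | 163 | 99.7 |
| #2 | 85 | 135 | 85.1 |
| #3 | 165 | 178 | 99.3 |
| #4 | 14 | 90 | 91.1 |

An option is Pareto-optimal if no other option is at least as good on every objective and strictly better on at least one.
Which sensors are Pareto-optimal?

#1, #3, #4

#1: not dominated (best accuracy).
#2: dominated by #4 (cost 14≤85, power draw 90≤135, accuracy 91.1≥85.1).
#3: not dominated.
#4: not dominated (best cost).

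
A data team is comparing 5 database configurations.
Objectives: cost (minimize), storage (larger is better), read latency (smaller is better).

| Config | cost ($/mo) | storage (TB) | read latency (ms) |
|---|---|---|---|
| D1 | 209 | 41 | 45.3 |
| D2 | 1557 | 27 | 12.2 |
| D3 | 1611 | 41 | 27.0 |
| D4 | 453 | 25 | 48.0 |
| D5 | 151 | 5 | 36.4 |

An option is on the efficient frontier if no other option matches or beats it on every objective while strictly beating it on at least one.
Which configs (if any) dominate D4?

D1: cost 209≤453, storage 41≥25, read latency 45.3≤48.0 — dominates D4.
Others (D2, D3, D5) are each worse than D4 on at least one objective.

D1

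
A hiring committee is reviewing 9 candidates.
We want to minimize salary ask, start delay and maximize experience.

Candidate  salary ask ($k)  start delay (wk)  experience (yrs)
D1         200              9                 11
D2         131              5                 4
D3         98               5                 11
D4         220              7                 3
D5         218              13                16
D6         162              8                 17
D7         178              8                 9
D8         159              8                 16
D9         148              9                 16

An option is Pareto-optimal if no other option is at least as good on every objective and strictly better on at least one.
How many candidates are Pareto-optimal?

D1: dominated by D3 (salary ask 98≤200, start delay 5≤9, experience 11≥11).
D2: dominated by D3 (salary ask 98≤131, start delay 5≤5, experience 11≥4).
D3: not dominated (best salary ask).
D4: dominated by D2 (salary ask 131≤220, start delay 5≤7, experience 4≥3).
D5: dominated by D6 (salary ask 162≤218, start delay 8≤13, experience 17≥16).
D6: not dominated (best experience).
D7: dominated by D3 (salary ask 98≤178, start delay 5≤8, experience 11≥9).
D8: not dominated.
D9: not dominated.
Pareto-optimal: D3, D6, D8, D9 → 4.

4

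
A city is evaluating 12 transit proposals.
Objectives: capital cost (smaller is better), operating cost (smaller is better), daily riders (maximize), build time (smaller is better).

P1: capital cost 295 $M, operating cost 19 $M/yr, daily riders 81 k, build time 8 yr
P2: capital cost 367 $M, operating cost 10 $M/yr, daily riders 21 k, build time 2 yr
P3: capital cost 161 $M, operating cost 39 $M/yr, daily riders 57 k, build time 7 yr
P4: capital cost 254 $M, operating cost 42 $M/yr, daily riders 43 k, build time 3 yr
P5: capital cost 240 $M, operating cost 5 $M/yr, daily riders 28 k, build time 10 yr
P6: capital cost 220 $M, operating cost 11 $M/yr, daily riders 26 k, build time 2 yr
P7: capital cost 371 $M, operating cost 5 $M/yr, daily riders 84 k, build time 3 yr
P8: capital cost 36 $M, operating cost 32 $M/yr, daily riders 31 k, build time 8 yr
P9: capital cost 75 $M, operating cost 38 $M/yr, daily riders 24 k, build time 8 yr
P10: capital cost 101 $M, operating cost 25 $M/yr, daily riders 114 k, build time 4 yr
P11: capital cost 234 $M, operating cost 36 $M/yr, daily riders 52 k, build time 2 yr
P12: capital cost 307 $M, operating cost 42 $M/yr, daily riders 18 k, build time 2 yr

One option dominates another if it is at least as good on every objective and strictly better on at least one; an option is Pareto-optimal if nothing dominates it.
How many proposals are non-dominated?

P1: not dominated.
P2: not dominated.
P3: dominated by P10 (capital cost 101≤161, operating cost 25≤39, daily riders 114≥57, build time 4≤7).
P4: dominated by P11 (capital cost 234≤254, operating cost 36≤42, daily riders 52≥43, build time 2≤3).
P5: not dominated.
P6: not dominated.
P7: not dominated.
P8: not dominated (best capital cost).
P9: dominated by P8 (capital cost 36≤75, operating cost 32≤38, daily riders 31≥24, build time 8≤8).
P10: not dominated (best daily riders).
P11: not dominated.
P12: dominated by P6 (capital cost 220≤307, operating cost 11≤42, daily riders 26≥18, build time 2≤2).
Pareto-optimal: P1, P2, P5, P6, P7, P8, P10, P11 → 8.

8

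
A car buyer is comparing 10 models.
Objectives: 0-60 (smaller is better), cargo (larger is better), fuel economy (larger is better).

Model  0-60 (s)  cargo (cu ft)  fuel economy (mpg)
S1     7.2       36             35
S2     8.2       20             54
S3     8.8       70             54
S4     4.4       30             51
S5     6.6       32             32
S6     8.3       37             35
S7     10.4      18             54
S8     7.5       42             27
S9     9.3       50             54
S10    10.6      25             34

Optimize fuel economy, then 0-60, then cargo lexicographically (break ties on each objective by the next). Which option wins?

First maximize fuel economy: best is 54, kept {S2, S3, S7, S9}.
Then minimize 0-60: best is 8.2, kept {S2}.

S2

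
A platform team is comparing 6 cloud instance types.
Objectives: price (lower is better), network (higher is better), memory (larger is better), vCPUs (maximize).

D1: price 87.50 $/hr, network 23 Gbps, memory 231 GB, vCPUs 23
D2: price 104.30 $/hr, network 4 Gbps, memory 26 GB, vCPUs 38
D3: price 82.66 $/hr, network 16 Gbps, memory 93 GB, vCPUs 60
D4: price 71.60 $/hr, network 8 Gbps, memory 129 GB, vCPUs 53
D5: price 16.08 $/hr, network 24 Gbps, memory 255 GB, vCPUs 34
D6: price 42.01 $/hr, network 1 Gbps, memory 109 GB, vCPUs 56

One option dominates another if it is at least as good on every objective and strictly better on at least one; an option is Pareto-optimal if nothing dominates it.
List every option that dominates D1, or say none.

D5

D5: price 16.08≤87.50, network 24≥23, memory 255≥231, vCPUs 34≥23 — dominates D1.
Others (D2, D3, D4, D6) are each worse than D1 on at least one objective.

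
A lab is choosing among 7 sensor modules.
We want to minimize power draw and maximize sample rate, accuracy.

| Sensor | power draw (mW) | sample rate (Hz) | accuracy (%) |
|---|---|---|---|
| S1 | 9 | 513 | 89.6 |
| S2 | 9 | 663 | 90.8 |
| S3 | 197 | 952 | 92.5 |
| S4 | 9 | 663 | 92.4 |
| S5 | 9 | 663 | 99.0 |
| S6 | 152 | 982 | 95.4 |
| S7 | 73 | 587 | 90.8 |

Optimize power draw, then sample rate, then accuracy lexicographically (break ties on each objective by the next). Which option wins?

First minimize power draw: best is 9, kept {S1, S2, S4, S5}.
Then maximize sample rate: best is 663, kept {S2, S4, S5}.
Then maximize accuracy: best is 99.0, kept {S5}.

S5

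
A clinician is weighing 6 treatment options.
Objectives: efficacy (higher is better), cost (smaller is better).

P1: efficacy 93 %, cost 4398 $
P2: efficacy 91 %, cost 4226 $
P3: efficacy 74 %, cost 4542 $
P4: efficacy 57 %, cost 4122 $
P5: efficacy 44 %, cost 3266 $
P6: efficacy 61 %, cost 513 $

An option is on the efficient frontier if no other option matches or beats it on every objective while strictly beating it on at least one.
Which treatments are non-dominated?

P1, P2, P6

P1: not dominated (best efficacy).
P2: not dominated.
P3: dominated by P1 (efficacy 93≥74, cost 4398≤4542).
P4: dominated by P6 (efficacy 61≥57, cost 513≤4122).
P5: dominated by P6 (efficacy 61≥44, cost 513≤3266).
P6: not dominated (best cost).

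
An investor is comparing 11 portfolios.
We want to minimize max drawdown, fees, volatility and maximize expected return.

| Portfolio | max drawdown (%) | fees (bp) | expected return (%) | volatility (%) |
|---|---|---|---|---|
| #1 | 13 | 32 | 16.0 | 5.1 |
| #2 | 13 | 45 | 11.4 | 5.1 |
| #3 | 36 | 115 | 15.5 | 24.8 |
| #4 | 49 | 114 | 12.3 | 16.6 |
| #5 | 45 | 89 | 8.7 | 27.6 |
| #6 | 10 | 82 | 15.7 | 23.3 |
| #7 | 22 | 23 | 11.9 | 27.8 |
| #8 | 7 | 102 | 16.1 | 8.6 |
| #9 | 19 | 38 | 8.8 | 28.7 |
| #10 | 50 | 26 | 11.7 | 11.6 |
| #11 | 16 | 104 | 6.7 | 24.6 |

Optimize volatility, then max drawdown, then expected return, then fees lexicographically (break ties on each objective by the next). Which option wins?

#1

First minimize volatility: best is 5.1, kept {#1, #2}.
Then minimize max drawdown: best is 13, kept {#1, #2}.
Then maximize expected return: best is 16.0, kept {#1}.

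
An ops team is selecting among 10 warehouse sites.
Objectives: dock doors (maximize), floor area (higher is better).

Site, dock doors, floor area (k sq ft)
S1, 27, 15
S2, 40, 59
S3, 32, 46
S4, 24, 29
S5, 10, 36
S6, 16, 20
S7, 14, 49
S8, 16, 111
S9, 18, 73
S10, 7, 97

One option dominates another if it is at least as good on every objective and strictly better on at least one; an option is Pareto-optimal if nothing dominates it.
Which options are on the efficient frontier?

S2, S8, S9

S1: dominated by S2 (dock doors 40≥27, floor area 59≥15).
S2: not dominated (best dock doors).
S3: dominated by S2 (dock doors 40≥32, floor area 59≥46).
S4: dominated by S2 (dock doors 40≥24, floor area 59≥29).
S5: dominated by S2 (dock doors 40≥10, floor area 59≥36).
S6: dominated by S2 (dock doors 40≥16, floor area 59≥20).
S7: dominated by S2 (dock doors 40≥14, floor area 59≥49).
S8: not dominated (best floor area).
S9: not dominated.
S10: dominated by S8 (dock doors 16≥7, floor area 111≥97).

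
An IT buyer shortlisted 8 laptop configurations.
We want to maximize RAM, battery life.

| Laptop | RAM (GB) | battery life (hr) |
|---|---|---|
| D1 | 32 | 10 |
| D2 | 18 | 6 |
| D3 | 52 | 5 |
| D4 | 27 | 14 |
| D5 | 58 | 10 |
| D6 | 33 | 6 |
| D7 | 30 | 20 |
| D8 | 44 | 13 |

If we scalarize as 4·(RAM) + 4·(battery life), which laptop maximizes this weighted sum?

D5

D1: 4·32 + 4·10 = 168
D2: 4·18 + 4·6 = 96
D3: 4·52 + 4·5 = 228
D4: 4·27 + 4·14 = 164
D5: 4·58 + 4·10 = 272
D6: 4·33 + 4·6 = 156
D7: 4·30 + 4·20 = 200
D8: 4·44 + 4·13 = 228
Highest: D5 at 272.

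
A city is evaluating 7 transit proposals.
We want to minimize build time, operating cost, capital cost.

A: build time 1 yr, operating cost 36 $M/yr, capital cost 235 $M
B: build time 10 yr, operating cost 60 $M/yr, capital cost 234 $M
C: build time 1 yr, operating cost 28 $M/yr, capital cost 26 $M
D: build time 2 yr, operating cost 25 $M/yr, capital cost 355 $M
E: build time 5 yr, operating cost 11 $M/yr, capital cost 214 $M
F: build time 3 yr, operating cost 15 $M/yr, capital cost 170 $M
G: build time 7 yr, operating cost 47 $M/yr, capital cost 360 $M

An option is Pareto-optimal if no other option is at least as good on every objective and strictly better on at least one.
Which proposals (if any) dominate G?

A, C, D, E, F

A: build time 1≤7, operating cost 36≤47, capital cost 235≤360 — dominates G.
C: build time 1≤7, operating cost 28≤47, capital cost 26≤360 — dominates G.
D: build time 2≤7, operating cost 25≤47, capital cost 355≤360 — dominates G.
E: build time 5≤7, operating cost 11≤47, capital cost 214≤360 — dominates G.
F: build time 3≤7, operating cost 15≤47, capital cost 170≤360 — dominates G.
Others (B) are each worse than G on at least one objective.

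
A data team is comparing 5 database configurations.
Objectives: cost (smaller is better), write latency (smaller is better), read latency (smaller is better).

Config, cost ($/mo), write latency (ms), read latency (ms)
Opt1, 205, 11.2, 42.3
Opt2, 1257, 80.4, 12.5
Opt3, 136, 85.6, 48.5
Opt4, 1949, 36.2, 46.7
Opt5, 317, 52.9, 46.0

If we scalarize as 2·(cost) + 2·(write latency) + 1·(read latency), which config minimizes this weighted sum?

Opt1: 2·205 + 2·11.2 + 1·42.3 = 474.7
Opt2: 2·1257 + 2·80.4 + 1·12.5 = 2687.3
Opt3: 2·136 + 2·85.6 + 1·48.5 = 491.7
Opt4: 2·1949 + 2·36.2 + 1·46.7 = 4017.1
Opt5: 2·317 + 2·52.9 + 1·46.0 = 785.8
Lowest: Opt1 at 474.7.

Opt1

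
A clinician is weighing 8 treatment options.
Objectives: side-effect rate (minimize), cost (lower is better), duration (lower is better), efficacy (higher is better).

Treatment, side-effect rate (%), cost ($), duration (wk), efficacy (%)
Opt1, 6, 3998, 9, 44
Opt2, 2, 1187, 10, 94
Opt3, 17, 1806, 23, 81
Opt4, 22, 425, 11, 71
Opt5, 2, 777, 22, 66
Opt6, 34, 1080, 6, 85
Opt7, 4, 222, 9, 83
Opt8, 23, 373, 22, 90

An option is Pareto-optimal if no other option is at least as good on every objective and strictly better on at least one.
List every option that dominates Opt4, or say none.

Opt7: side-effect rate 4≤22, cost 222≤425, duration 9≤11, efficacy 83≥71 — dominates Opt4.
Others (Opt1, Opt2, Opt3, Opt5, Opt6, Opt8) are each worse than Opt4 on at least one objective.

Opt7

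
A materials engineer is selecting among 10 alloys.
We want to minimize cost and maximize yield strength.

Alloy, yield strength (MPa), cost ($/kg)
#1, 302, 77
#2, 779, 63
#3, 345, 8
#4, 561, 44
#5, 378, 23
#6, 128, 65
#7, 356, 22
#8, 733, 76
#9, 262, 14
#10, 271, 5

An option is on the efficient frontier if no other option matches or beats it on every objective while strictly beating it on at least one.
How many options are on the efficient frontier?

6

#1: dominated by #2 (yield strength 779≥302, cost 63≤77).
#2: not dominated (best yield strength).
#3: not dominated.
#4: not dominated.
#5: not dominated.
#6: dominated by #2 (yield strength 779≥128, cost 63≤65).
#7: not dominated.
#8: dominated by #2 (yield strength 779≥733, cost 63≤76).
#9: dominated by #3 (yield strength 345≥262, cost 8≤14).
#10: not dominated (best cost).
Pareto-optimal: #2, #3, #4, #5, #7, #10 → 6.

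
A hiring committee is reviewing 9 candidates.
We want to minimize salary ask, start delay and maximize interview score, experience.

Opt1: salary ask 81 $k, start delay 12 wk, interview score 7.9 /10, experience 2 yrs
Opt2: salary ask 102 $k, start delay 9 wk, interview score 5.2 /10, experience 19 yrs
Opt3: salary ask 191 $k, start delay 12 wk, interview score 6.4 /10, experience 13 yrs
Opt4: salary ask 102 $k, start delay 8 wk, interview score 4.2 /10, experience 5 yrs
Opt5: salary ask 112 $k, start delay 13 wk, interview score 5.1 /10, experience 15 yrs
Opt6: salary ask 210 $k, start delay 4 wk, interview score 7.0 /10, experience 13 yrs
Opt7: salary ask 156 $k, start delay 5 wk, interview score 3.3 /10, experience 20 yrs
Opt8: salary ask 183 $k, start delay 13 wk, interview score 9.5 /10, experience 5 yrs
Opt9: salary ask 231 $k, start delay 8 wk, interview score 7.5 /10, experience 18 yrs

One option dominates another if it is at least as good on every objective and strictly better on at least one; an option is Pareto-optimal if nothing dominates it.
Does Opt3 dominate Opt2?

No

Opt3 vs Opt2: Opt3 is worse on salary ask (191 vs 102), so it does not dominate Opt2.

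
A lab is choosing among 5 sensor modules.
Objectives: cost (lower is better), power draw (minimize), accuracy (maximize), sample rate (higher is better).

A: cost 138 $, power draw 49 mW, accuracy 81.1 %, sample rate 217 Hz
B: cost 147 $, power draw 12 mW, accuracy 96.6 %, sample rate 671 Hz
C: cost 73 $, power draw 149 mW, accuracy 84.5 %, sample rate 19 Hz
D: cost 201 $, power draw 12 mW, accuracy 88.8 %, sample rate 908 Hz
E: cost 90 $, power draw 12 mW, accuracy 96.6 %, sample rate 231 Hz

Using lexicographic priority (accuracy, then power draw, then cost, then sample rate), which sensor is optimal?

E

First maximize accuracy: best is 96.6, kept {B, E}.
Then minimize power draw: best is 12, kept {B, E}.
Then minimize cost: best is 90, kept {E}.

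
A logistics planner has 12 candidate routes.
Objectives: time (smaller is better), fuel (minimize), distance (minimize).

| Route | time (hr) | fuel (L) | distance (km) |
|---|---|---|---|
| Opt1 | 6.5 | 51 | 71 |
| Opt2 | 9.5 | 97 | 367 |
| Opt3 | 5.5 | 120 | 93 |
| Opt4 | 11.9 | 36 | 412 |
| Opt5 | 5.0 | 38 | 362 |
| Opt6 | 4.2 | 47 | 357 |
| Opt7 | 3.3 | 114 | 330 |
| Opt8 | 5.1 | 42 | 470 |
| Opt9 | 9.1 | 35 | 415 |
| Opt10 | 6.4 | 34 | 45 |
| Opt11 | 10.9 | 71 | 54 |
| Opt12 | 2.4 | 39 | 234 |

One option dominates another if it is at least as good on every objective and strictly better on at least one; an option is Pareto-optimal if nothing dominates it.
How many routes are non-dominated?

Opt1: dominated by Opt10 (time 6.4≤6.5, fuel 34≤51, distance 45≤71).
Opt2: dominated by Opt1 (time 6.5≤9.5, fuel 51≤97, distance 71≤367).
Opt3: not dominated.
Opt4: dominated by Opt10 (time 6.4≤11.9, fuel 34≤36, distance 45≤412).
Opt5: not dominated.
Opt6: dominated by Opt12 (time 2.4≤4.2, fuel 39≤47, distance 234≤357).
Opt7: dominated by Opt12 (time 2.4≤3.3, fuel 39≤114, distance 234≤330).
Opt8: dominated by Opt5 (time 5.0≤5.1, fuel 38≤42, distance 362≤470).
Opt9: dominated by Opt10 (time 6.4≤9.1, fuel 34≤35, distance 45≤415).
Opt10: not dominated (best fuel).
Opt11: dominated by Opt10 (time 6.4≤10.9, fuel 34≤71, distance 45≤54).
Opt12: not dominated (best time).
Pareto-optimal: Opt3, Opt5, Opt10, Opt12 → 4.

4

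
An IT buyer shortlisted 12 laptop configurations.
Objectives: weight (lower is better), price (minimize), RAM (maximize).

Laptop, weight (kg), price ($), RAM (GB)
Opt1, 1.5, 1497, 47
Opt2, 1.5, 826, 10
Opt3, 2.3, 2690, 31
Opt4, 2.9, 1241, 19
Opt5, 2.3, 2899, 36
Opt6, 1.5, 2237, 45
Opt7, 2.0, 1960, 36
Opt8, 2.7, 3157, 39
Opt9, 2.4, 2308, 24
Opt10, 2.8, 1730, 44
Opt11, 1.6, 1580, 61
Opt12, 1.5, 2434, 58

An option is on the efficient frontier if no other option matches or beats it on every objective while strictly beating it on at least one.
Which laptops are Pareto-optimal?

Opt1: not dominated.
Opt2: not dominated (best price).
Opt3: dominated by Opt1 (weight 1.5≤2.3, price 1497≤2690, RAM 47≥31).
Opt4: not dominated.
Opt5: dominated by Opt1 (weight 1.5≤2.3, price 1497≤2899, RAM 47≥36).
Opt6: dominated by Opt1 (weight 1.5≤1.5, price 1497≤2237, RAM 47≥45).
Opt7: dominated by Opt1 (weight 1.5≤2.0, price 1497≤1960, RAM 47≥36).
Opt8: dominated by Opt1 (weight 1.5≤2.7, price 1497≤3157, RAM 47≥39).
Opt9: dominated by Opt1 (weight 1.5≤2.4, price 1497≤2308, RAM 47≥24).
Opt10: dominated by Opt1 (weight 1.5≤2.8, price 1497≤1730, RAM 47≥44).
Opt11: not dominated (best RAM).
Opt12: not dominated.

Opt1, Opt2, Opt4, Opt11, Opt12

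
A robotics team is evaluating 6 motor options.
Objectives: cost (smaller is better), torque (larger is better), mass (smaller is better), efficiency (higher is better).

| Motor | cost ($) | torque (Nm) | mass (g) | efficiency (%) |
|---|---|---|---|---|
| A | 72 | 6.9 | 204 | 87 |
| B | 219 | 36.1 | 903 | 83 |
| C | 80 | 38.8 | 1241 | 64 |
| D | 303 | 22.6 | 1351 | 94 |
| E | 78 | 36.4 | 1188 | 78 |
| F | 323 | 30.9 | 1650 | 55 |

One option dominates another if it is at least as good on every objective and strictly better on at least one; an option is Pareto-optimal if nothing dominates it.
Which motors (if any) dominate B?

none

A: worse on torque (6.9 vs 36.1).
C: worse on mass (1241 vs 903).
D: worse on cost (303 vs 219).
E: worse on mass (1188 vs 903).
F: worse on cost (323 vs 219).
No option dominates B.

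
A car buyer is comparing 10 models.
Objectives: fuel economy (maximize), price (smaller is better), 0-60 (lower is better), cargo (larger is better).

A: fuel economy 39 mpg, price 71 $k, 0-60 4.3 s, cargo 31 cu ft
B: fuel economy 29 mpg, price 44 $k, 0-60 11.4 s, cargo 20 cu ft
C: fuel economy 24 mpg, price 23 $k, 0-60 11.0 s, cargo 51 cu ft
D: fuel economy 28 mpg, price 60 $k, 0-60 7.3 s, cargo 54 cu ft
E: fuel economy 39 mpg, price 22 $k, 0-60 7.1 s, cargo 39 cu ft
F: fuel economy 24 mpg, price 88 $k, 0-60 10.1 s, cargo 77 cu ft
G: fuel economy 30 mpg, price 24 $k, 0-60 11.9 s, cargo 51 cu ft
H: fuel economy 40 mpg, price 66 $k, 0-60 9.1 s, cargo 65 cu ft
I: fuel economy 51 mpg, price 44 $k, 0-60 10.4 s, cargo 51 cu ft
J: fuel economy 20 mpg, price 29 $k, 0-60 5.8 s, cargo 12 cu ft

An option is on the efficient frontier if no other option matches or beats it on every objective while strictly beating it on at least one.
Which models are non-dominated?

A: not dominated (best 0-60).
B: dominated by E (fuel economy 39≥29, price 22≤44, 0-60 7.1≤11.4, cargo 39≥20).
C: not dominated.
D: not dominated.
E: not dominated (best price).
F: not dominated (best cargo).
G: not dominated.
H: not dominated.
I: not dominated (best fuel economy).
J: not dominated.

A, C, D, E, F, G, H, I, J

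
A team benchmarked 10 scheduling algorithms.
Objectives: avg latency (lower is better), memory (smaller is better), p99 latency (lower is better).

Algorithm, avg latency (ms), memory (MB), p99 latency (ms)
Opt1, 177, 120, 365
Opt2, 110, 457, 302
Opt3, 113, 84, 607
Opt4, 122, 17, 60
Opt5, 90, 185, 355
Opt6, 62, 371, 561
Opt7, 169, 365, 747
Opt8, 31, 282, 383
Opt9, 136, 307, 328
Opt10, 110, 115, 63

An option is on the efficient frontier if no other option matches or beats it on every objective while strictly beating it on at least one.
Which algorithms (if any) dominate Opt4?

Opt1: worse on avg latency (177 vs 122).
Opt2: worse on memory (457 vs 17).
Opt3: worse on memory (84 vs 17).
Opt5: worse on memory (185 vs 17).
Opt6: worse on memory (371 vs 17).
Opt7: worse on avg latency (169 vs 122).
Opt8: worse on memory (282 vs 17).
Opt9: worse on avg latency (136 vs 122).
Opt10: worse on memory (115 vs 17).
No option dominates Opt4.

none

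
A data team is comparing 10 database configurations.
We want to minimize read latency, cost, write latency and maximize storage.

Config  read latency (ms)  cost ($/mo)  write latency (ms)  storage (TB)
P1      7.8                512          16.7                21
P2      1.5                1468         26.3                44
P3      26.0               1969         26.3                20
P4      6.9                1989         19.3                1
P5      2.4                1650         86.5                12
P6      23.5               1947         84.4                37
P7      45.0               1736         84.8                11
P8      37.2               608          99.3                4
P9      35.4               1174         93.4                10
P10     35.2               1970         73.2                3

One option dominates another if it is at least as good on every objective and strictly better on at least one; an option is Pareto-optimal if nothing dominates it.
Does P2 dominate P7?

P2 vs P7: read latency 1.5≤45.0, cost 1468≤1736, write latency 26.3≤84.8, storage 44≥11 — P2 is at least as good on every objective with at least one strict improvement.

Yes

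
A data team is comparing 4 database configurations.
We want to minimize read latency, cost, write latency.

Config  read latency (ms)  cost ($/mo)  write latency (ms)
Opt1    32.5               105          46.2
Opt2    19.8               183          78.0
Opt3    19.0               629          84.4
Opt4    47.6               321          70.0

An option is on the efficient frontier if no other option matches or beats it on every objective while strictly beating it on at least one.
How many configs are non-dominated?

Opt1: not dominated (best cost).
Opt2: not dominated.
Opt3: not dominated (best read latency).
Opt4: dominated by Opt1 (read latency 32.5≤47.6, cost 105≤321, write latency 46.2≤70.0).
Pareto-optimal: Opt1, Opt2, Opt3 → 3.

3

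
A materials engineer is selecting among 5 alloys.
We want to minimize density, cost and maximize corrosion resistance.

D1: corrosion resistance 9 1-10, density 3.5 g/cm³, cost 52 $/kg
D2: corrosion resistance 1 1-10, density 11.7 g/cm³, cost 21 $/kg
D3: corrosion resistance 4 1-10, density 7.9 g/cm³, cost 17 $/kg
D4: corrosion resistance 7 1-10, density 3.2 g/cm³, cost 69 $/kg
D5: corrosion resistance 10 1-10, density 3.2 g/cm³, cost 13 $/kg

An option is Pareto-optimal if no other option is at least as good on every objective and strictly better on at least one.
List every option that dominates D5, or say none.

D1: worse on corrosion resistance (9 vs 10).
D2: worse on corrosion resistance (1 vs 10).
D3: worse on corrosion resistance (4 vs 10).
D4: worse on corrosion resistance (7 vs 10).
No option dominates D5.

none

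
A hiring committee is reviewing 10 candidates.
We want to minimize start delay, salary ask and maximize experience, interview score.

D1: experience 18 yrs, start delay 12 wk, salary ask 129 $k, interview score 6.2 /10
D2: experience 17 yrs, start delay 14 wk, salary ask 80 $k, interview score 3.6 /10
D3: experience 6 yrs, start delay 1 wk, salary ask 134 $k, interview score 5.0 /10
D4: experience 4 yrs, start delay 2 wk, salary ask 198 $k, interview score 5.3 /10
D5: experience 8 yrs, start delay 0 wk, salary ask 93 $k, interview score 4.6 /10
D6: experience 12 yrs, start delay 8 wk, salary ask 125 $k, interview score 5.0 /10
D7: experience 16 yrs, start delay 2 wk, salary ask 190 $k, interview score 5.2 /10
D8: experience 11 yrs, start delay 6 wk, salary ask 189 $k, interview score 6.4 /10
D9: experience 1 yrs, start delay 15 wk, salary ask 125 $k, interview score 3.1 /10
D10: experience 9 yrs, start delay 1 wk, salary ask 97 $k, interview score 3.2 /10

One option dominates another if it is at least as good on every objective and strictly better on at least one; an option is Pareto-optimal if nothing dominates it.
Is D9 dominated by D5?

D5 vs D9: experience 8≥1, start delay 0≤15, salary ask 93≤125, interview score 4.6≥3.1 — D5 is at least as good on every objective with at least one strict improvement.

Yes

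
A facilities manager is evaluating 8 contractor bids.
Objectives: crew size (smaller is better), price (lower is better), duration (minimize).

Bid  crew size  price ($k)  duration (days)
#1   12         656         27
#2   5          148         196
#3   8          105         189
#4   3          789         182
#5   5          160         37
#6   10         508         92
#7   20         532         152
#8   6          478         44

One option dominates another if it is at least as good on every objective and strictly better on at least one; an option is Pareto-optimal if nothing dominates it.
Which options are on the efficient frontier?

#1, #2, #3, #4, #5

#1: not dominated (best duration).
#2: not dominated.
#3: not dominated (best price).
#4: not dominated (best crew size).
#5: not dominated.
#6: dominated by #5 (crew size 5≤10, price 160≤508, duration 37≤92).
#7: dominated by #5 (crew size 5≤20, price 160≤532, duration 37≤152).
#8: dominated by #5 (crew size 5≤6, price 160≤478, duration 37≤44).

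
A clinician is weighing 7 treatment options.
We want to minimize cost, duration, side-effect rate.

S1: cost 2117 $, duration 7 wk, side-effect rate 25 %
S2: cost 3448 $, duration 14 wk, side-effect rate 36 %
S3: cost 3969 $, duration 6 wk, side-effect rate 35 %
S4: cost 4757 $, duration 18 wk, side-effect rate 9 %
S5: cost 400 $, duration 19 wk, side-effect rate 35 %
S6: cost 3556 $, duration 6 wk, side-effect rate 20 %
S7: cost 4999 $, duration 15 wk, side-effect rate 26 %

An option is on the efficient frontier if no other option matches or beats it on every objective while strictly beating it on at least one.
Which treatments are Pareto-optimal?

S1, S4, S5, S6

S1: not dominated.
S2: dominated by S1 (cost 2117≤3448, duration 7≤14, side-effect rate 25≤36).
S3: dominated by S6 (cost 3556≤3969, duration 6≤6, side-effect rate 20≤35).
S4: not dominated (best side-effect rate).
S5: not dominated (best cost).
S6: not dominated.
S7: dominated by S1 (cost 2117≤4999, duration 7≤15, side-effect rate 25≤26).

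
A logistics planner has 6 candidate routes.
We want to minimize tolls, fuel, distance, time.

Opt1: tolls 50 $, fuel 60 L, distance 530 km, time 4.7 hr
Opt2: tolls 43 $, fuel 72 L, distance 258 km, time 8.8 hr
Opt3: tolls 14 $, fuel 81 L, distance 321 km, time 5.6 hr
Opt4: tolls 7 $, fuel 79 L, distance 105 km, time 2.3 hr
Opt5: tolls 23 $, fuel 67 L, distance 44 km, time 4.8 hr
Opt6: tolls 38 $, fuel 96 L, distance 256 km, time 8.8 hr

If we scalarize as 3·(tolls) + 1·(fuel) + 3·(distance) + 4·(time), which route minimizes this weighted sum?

Opt5

Opt1: 3·50 + 1·60 + 3·530 + 4·4.7 = 1818.8
Opt2: 3·43 + 1·72 + 3·258 + 4·8.8 = 1010.2
Opt3: 3·14 + 1·81 + 3·321 + 4·5.6 = 1108.4
Opt4: 3·7 + 1·79 + 3·105 + 4·2.3 = 424.2
Opt5: 3·23 + 1·67 + 3·44 + 4·4.8 = 287.2
Opt6: 3·38 + 1·96 + 3·256 + 4·8.8 = 1013.2
Lowest: Opt5 at 287.2.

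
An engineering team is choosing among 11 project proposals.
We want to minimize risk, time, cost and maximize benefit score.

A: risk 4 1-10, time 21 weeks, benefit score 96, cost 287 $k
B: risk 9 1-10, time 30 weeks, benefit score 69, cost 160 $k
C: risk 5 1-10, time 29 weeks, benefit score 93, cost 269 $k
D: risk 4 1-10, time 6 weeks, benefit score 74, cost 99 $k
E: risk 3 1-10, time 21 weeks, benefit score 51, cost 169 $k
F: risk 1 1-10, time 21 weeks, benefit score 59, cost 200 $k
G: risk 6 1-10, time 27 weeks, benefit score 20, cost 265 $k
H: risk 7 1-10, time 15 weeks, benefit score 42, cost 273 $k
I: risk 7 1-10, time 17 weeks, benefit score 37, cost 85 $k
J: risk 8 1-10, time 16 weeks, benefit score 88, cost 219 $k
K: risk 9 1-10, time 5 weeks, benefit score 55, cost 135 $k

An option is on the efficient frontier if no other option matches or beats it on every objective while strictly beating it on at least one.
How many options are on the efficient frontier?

8

A: not dominated (best benefit score).
B: dominated by D (risk 4≤9, time 6≤30, benefit score 74≥69, cost 99≤160).
C: not dominated.
D: not dominated.
E: not dominated.
F: not dominated (best risk).
G: dominated by D (risk 4≤6, time 6≤27, benefit score 74≥20, cost 99≤265).
H: dominated by D (risk 4≤7, time 6≤15, benefit score 74≥42, cost 99≤273).
I: not dominated (best cost).
J: not dominated.
K: not dominated (best time).
Pareto-optimal: A, C, D, E, F, I, J, K → 8.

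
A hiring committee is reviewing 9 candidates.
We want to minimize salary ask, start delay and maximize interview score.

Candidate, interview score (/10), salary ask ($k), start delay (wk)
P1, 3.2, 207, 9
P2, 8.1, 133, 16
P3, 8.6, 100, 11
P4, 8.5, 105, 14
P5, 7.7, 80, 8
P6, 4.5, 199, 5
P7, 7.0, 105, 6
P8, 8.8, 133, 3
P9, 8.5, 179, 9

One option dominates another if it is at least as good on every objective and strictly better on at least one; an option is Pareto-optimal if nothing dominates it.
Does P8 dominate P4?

P8 vs P4: P8 is worse on salary ask (133 vs 105), so it does not dominate P4.

No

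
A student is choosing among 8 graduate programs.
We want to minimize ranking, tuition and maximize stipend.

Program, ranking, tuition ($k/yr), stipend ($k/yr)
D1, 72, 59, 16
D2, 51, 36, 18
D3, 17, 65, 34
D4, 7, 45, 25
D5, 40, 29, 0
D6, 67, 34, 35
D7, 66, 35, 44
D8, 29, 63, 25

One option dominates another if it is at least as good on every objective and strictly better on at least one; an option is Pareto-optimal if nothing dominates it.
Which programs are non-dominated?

D2, D3, D4, D5, D6, D7

D1: dominated by D2 (ranking 51≤72, tuition 36≤59, stipend 18≥16).
D2: not dominated.
D3: not dominated.
D4: not dominated (best ranking).
D5: not dominated (best tuition).
D6: not dominated.
D7: not dominated (best stipend).
D8: dominated by D4 (ranking 7≤29, tuition 45≤63, stipend 25≥25).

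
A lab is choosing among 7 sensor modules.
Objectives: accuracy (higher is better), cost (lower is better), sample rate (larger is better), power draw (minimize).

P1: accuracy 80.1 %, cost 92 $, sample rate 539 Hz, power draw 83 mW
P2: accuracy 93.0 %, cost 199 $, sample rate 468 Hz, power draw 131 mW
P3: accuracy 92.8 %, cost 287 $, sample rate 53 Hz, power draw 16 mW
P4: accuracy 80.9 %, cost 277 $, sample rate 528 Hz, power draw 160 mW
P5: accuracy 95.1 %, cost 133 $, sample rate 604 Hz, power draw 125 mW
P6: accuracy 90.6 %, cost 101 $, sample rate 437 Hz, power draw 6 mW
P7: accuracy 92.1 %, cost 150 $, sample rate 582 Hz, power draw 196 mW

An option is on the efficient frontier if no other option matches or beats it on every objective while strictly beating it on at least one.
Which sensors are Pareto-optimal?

P1: not dominated (best cost).
P2: dominated by P5 (accuracy 95.1≥93.0, cost 133≤199, sample rate 604≥468, power draw 125≤131).
P3: not dominated.
P4: dominated by P5 (accuracy 95.1≥80.9, cost 133≤277, sample rate 604≥528, power draw 125≤160).
P5: not dominated (best accuracy).
P6: not dominated (best power draw).
P7: dominated by P5 (accuracy 95.1≥92.1, cost 133≤150, sample rate 604≥582, power draw 125≤196).

P1, P3, P5, P6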